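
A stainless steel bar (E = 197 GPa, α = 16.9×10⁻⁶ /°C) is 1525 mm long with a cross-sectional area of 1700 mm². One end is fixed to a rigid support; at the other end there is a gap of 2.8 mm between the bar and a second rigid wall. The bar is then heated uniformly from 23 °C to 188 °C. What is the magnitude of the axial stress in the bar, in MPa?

σ ≈ 188 MPa (compressive)

If the wall were absent the bar would grow by αΔT L = 16.9×10⁻⁶ × 165 × 1525 = 4.252 mm.
This exceeds the 2.8 mm gap, so the wall pushes back. The portion of expansion that must be recovered elastically is δ_free − gap = 4.252 − 2.8 = 1.452 mm.
So σ = E(δ_free − g)/L = 197×10³ × 1.452/1525 = 187.6 MPa.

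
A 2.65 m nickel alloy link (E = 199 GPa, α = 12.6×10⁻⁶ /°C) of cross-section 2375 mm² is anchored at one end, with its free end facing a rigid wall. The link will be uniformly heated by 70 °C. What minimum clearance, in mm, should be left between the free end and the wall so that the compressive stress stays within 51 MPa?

g ≈ 1.66 mm

Free expansion if unrestrained: δ_free = αΔT L = 12.6×10⁻⁶ × 70 × 2650 = 2.337 mm.
A stress of 51 MPa corresponds to the wall pushing the link back by σL/E = 51×2650/(199×10³) = 0.6791 mm.
So the gap has to take up the difference, g_min = δ_free − σL/E = 2.337 − 0.6791 = 1.658 mm.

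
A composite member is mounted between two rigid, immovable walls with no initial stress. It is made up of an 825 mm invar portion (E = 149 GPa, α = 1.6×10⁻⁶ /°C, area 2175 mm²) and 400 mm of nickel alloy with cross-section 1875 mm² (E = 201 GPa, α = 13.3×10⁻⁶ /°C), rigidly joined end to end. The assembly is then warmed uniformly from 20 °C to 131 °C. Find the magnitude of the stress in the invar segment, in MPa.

Free thermal expansion of the whole bar: Σ αᵢΔT Lᵢ = 1.6×10⁻⁶×111×825 + 13.3×10⁻⁶×111×400 = 0.737 mm.
The rigid supports impose zero overall length change; the single axial force P common to all segments must satisfy P Σ Lᵢ/(AᵢEᵢ) = δ_free.
The series flexibility is Σ Lᵢ/(AᵢEᵢ) = 825/(2175×149×10³) + 400/(1875×201×10³) = 3.607×10⁻⁶ mm/N.
Hence P = δ_free / Σ(L/AE) = 0.737/3.607×10⁻⁶ = 204.3 kN (compressive).
σ_{invar} = P / A = 204300 / 2175 = 93.95 MPa.

σ ≈ 93.9 MPa (compressive)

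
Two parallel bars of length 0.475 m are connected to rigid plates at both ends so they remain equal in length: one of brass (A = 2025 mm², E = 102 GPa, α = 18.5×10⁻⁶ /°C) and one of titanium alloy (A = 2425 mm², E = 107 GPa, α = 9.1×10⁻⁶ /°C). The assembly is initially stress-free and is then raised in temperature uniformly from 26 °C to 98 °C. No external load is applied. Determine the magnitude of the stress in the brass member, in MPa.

σ ≈ 38.4 MPa (compressive)

Equilibrium of a rigid end plate with no external load gives equal and opposite internal forces ±P in the two members. Since α_{brass} > α_{titanium alloy}, heating drives the brass into compression and the titanium alloy into tension.
Setting the final lengths equal and cancelling L: (α₁ − α₂)ΔT = P/(A₁E₁) + P/(A₂E₂).
|α₁ − α₂|·ΔT = 9.4×10⁻⁶ × 72 = 0.0006768.
1/(A₁E₁) + 1/(A₂E₂) = 1/(2025×102×10³) + 1/(2425×107×10³) = 8.695×10⁻⁹ N⁻¹.
So P = 0.0006768 / 8.695×10⁻⁹ = 77.83 kN.
σ_{brass} = P/A₁ = 77830/2025 = 38.44 MPa, compressive.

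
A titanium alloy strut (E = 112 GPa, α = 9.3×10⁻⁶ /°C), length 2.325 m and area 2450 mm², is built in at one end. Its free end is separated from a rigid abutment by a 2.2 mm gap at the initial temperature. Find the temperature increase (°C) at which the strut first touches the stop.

ΔT ≈ 102 °C

The gap closes when αΔT L = 2.2 mm, since the strut is still unstressed at that instant.
So ΔT = g/(αL) = 2.2/(9.3×10⁻⁶ × 2325) = 101.7 °C.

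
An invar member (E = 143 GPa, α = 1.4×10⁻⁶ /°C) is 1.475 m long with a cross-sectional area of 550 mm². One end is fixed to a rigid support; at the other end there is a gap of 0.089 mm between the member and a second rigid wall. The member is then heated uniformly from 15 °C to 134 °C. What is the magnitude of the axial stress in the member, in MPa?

σ ≈ 15.2 MPa (compressive)

Free thermal elongation = αΔT L = 1.4×10⁻⁶ × 119 × 1475 = 0.2457 mm.
The gap closes (δ_free > 0.089 mm) and the wall then resists a further 0.2457 − 0.089 = 0.1567 mm of expansion.
Compatibility: PL/(AE) = 0.1567 mm, so σ = P/A = E × (0.1567/1475) = 15.2 MPa.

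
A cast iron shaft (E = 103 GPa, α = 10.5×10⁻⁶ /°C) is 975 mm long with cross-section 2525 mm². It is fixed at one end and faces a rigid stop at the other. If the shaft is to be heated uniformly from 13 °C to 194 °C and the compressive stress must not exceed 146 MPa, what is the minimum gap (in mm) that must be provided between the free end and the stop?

With no wall the shaft would lengthen by αΔT L = 10.5×10⁻⁶ × 181 × 975 = 1.853 mm.
A stress of 146 MPa corresponds to the wall pushing the shaft back by σL/E = 146×975/(103×10³) = 1.382 mm.
The gap must absorb the remainder: g_min = 1.853 − 1.382 = 0.4709 mm.

g ≈ 0.471 mm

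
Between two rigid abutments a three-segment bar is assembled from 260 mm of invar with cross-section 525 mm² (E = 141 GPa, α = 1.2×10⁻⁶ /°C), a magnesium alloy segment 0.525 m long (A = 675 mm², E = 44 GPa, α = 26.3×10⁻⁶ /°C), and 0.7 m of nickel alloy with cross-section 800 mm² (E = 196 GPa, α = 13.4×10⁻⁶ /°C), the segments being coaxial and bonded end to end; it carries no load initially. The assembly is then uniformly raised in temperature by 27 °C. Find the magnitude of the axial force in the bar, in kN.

P ≈ 24.7 kN (compressive)

With the walls removed the bar would change length by δ_free = Σ αᵢΔT Lᵢ = 1.2×10⁻⁶×27×260 + 26.3×10⁻⁶×27×525 + 13.4×10⁻⁶×27×700 = 0.6345 mm.
Since the ends are fixed, an axial force P builds up, equal in every segment, with P · Σ Lᵢ/(AᵢEᵢ) = δ_free.
The series flexibility is Σ Lᵢ/(AᵢEᵢ) = 260/(525×141×10³) + 525/(675×44×10³) + 700/(800×196×10³) = 2.565×10⁻⁵ mm/N.
Hence P = δ_free / Σ(L/AE) = 0.6345/2.565×10⁻⁵ = 24.73 kN (compressive).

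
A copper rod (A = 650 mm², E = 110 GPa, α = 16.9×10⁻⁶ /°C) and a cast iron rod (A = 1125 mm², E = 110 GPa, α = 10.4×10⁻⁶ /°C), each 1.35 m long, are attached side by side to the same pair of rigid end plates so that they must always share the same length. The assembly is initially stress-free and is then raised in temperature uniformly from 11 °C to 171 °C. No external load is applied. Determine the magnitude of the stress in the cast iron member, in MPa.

Equilibrium of a rigid end plate with no external load gives equal and opposite internal forces ±P in the two members. Since α_{copper} > α_{cast iron}, heating drives the copper into compression and the cast iron into tension.
Setting the final lengths equal and cancelling L: (α₁ − α₂)ΔT = P/(A₁E₁) + P/(A₂E₂).
|α₁ − α₂|·ΔT = 6.5×10⁻⁶ × 160 = 0.00104.
1/(A₁E₁) + 1/(A₂E₂) = 1/(650×110×10³) + 1/(1125×110×10³) = 2.207×10⁻⁸ N⁻¹.
P = 0.00104 / 2.207×10⁻⁸ = 47130 N = 47.13 kN.
σ_{cast iron} = P/A₂ = 47130/1125 = 41.89 MPa, tensile.

σ ≈ 41.9 MPa (tensile)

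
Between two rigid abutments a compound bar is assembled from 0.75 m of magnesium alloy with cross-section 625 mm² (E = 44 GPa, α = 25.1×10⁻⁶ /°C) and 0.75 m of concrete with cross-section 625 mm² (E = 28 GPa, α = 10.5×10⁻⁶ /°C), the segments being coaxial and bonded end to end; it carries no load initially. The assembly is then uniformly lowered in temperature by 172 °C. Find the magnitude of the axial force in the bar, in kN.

P ≈ 65.5 kN (tensile)

Free thermal contraction of the whole bar: Σ αᵢΔT Lᵢ = 25.1×10⁻⁶×172×750 + 10.5×10⁻⁶×172×750 = 4.592 mm.
The walls prevent any net length change, so an axial force P (same in every segment) develops. Compatibility: P · Σ Lᵢ/(AᵢEᵢ) = δ_free.
Σ Lᵢ/(AᵢEᵢ) = 750/(625×44×10³) + 750/(625×28×10³) = 7.013×10⁻⁵ mm/N.
Hence P = δ_free / Σ(L/AE) = 4.592/7.013×10⁻⁵ = 65.48 kN (tensile).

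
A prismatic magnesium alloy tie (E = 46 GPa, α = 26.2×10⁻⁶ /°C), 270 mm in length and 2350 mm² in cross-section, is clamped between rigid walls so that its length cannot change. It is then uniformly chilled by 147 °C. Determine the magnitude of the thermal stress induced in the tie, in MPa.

σ ≈ 177 MPa (tensile)

Because both ends are immovable the net strain is zero, and the suppressed thermal strain is αΔT = 26.2×10⁻⁶ × 147 = 3851.4×10⁻⁶.
The stress required to suppress this strain is σ = Eε = 46×10³ × 3851.4×10⁻⁶ = 177.2 MPa, tensile since the tie is trying to contract.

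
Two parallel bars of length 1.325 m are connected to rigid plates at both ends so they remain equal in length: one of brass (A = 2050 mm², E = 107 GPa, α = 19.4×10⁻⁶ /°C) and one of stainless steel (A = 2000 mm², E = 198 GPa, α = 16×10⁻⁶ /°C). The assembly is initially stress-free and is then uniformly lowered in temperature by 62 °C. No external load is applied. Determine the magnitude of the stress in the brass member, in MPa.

Equilibrium of a rigid end plate with no external load gives equal and opposite internal forces ±P in the two members. Since α_{brass} > α_{stainless steel}, cooling drives the brass into tension and the stainless steel into compression.
Compatibility of the two members (thermal + elastic change equal): (α₁ − α₂)ΔT = P·[1/(A₁E₁) + 1/(A₂E₂)].
|α₁ − α₂|·ΔT = 3.4×10⁻⁶ × 62 = 0.0002108.
1/(A₁E₁) + 1/(A₂E₂) = 1/(2050×107×10³) + 1/(2000×198×10³) = 7.084×10⁻⁹ N⁻¹.
So P = 0.0002108 / 7.084×10⁻⁹ = 29.76 kN.
σ_{brass} = P/A₁ = 29760/2050 = 14.52 MPa, tensile.

σ ≈ 14.5 MPa (tensile)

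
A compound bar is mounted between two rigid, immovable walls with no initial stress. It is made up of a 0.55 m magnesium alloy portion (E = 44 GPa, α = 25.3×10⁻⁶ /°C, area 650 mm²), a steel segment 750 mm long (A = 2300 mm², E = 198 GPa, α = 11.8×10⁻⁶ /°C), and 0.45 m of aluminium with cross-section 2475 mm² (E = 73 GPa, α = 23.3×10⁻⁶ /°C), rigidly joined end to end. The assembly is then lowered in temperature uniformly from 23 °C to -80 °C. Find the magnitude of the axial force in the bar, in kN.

P ≈ 147 kN (tensile)

If the supports were absent, the total length change would be Σ αᵢΔT Lᵢ = 25.3×10⁻⁶×103×550 + 11.8×10⁻⁶×103×750 + 23.3×10⁻⁶×103×450 = 3.425 mm.
The rigid supports impose zero overall length change; the single axial force P common to all segments must satisfy P Σ Lᵢ/(AᵢEᵢ) = δ_free.
Σ Lᵢ/(AᵢEᵢ) = 550/(650×44×10³) + 750/(2300×198×10³) + 450/(2475×73×10³) = 2.337×10⁻⁵ mm/N.
So P = 3.425 / 2.337×10⁻⁵ = 146.6 kN, tensile.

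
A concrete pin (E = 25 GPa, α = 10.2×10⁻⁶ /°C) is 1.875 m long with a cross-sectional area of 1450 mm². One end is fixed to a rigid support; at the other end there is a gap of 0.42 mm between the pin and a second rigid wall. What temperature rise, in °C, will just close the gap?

ΔT ≈ 22 °C

Contact occurs when the free expansion equals the gap: αΔT L = 0.42 mm.
So ΔT = g/(αL) = 0.42/(10.2×10⁻⁶ × 1875) = 21.96 °C.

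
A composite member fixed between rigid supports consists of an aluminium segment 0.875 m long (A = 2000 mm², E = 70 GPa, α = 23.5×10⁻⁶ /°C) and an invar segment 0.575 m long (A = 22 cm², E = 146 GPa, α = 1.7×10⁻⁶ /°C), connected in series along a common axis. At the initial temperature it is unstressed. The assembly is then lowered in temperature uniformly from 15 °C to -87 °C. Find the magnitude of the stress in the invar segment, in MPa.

With the walls removed the bar would change length by δ_free = Σ αᵢΔT Lᵢ = 23.5×10⁻⁶×102×875 + 1.7×10⁻⁶×102×575 = 2.197 mm.
Since the ends are fixed, an axial force P builds up, equal in every segment, with P · Σ Lᵢ/(AᵢEᵢ) = δ_free.
Σ Lᵢ/(AᵢEᵢ) = 875/(2000×70×10³) + 575/(2200×146×10³) = 8.04×10⁻⁶ mm/N.
P = 2.197 / 8.04×10⁻⁶ = 273300 N = 273.3 kN, tensile.
σ_{invar} = P / A = 273300 / 2200 = 124.2 MPa.

σ ≈ 124 MPa (tensile)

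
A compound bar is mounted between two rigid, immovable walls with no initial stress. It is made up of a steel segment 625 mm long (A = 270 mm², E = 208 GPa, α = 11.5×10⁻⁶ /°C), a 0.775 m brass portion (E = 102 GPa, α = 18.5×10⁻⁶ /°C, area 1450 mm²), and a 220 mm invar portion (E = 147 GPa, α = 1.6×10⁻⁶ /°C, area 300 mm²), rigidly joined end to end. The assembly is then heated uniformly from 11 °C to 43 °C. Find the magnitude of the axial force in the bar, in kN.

With the walls removed the bar would change length by δ_free = Σ αᵢΔT Lᵢ = 11.5×10⁻⁶×32×625 + 18.5×10⁻⁶×32×775 + 1.6×10⁻⁶×32×220 = 0.7001 mm.
The rigid supports impose zero overall length change; the single axial force P common to all segments must satisfy P Σ Lᵢ/(AᵢEᵢ) = δ_free.
The series flexibility is Σ Lᵢ/(AᵢEᵢ) = 625/(270×208×10³) + 775/(1450×102×10³) + 220/(300×147×10³) = 2.136×10⁻⁵ mm/N.
Hence P = δ_free / Σ(L/AE) = 0.7001/2.136×10⁻⁵ = 32.78 kN (compressive).

P ≈ 32.8 kN (compressive)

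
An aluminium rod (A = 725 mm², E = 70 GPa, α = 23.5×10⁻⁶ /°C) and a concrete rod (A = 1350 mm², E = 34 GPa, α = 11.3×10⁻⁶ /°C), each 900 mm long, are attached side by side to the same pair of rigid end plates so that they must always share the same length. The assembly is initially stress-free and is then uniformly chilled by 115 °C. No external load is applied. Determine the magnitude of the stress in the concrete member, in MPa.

The aluminium has the larger α, so on cooling it would change length more than the concrete if both were free. The rigid plates force a common final length, so the aluminium is put into tension and the concrete into compression, with equal and opposite forces P (no external load).
Setting the final lengths equal and cancelling L: (α₁ − α₂)ΔT = P/(A₁E₁) + P/(A₂E₂).
|α₁ − α₂|·ΔT = 12.2×10⁻⁶ × 115 = 0.001403.
1/(A₁E₁) + 1/(A₂E₂) = 1/(725×70×10³) + 1/(1350×34×10³) = 4.149×10⁻⁸ N⁻¹.
P = 0.001403 / 4.149×10⁻⁸ = 33810 N = 33.81 kN.
σ_{concrete} = P/A₂ = 33810/1350 = 25.05 MPa, compressive.

σ ≈ 25 MPa (compressive)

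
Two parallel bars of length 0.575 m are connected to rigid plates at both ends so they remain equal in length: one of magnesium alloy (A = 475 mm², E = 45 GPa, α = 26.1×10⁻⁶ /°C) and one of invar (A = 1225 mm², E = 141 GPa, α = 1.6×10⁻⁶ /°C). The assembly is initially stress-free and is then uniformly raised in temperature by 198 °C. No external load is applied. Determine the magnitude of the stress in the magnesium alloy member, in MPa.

Equilibrium of a rigid end plate with no external load gives equal and opposite internal forces ±P in the two members. Since α_{magnesium alloy} > α_{invar}, heating drives the magnesium alloy into compression and the invar into tension.
Setting the final lengths equal and cancelling L: (α₁ − α₂)ΔT = P/(A₁E₁) + P/(A₂E₂).
|α₁ − α₂|·ΔT = 24.5×10⁻⁶ × 198 = 0.004851.
1/(A₁E₁) + 1/(A₂E₂) = 1/(475×45×10³) + 1/(1225×141×10³) = 5.257×10⁻⁸ N⁻¹.
P = 0.004851 / 5.257×10⁻⁸ = 92270 N = 92.27 kN.
σ_{magnesium alloy} = P/A₁ = 92270/475 = 194.3 MPa, compressive.

σ ≈ 194 MPa (compressive)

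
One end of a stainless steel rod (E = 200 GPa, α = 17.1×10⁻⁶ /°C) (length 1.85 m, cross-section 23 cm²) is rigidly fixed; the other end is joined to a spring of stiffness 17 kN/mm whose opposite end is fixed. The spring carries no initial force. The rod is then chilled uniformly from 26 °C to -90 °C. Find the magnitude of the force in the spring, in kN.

The unrestrained thermal change is αΔT L = 17.1×10⁻⁶ × 116 × 1850 = 3.67 mm.
With a force P in the spring, the elastic change of the rod is PL/(AE) and that of the spring is P/k; compatibility requires their sum to equal δ_free.
So P = δ_free / [L/(AE) + 1/k] = 3.67 / [ 1850/(2300×200×10³) + 1/(17×10³) ].
P = 3.67 / 6.285×10⁻⁵ = 58390 N.

P ≈ 58.4 kN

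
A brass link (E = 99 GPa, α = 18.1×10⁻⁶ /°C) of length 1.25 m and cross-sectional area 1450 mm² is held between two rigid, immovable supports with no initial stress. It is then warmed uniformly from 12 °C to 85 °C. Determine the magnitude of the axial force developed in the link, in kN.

The ends cannot move, so σ = EαΔT = 99×10³ × 18.1×10⁻⁶ × 73 = 130.8 MPa.
Axial force P = σA = 130.8 × 1450 = 189700 N = 189.7 kN, compressive.

P ≈ 190 kN (compressive)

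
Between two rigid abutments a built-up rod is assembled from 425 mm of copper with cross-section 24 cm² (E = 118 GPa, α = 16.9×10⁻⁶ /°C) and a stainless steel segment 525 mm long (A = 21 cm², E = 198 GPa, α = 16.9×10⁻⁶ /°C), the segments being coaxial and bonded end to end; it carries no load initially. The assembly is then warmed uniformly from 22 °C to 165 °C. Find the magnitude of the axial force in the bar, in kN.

P ≈ 831 kN (compressive)

With the walls removed the bar would change length by δ_free = Σ αᵢΔT Lᵢ = 16.9×10⁻⁶×143×425 + 16.9×10⁻⁶×143×525 = 2.296 mm.
The rigid supports impose zero overall length change; the single axial force P common to all segments must satisfy P Σ Lᵢ/(AᵢEᵢ) = δ_free.
Σ Lᵢ/(AᵢEᵢ) = 425/(2400×118×10³) + 525/(2100×198×10³) = 2.763×10⁻⁶ mm/N.
So P = 2.296 / 2.763×10⁻⁶ = 830.8 kN, compressive.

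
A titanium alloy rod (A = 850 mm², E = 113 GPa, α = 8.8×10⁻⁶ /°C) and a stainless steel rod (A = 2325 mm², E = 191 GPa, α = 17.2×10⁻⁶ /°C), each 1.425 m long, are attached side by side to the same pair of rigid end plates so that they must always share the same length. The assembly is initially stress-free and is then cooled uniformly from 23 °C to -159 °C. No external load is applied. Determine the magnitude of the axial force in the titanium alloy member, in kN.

P ≈ 121 kN (compressive in the titanium alloy)

The stainless steel has the larger α, so on cooling it would change length more than the titanium alloy if both were free. The rigid plates force a common final length, so the stainless steel is put into tension and the titanium alloy into compression, with equal and opposite forces P (no external load).
Equating the net (thermal + elastic) strains gives |α₁ − α₂|·ΔT = P·[1/(A₁E₁) + 1/(A₂E₂)].
|α₁ − α₂|·ΔT = 8.4×10⁻⁶ × 182 = 0.001529.
1/(A₁E₁) + 1/(A₂E₂) = 1/(850×113×10³) + 1/(2325×191×10³) = 1.266×10⁻⁸ N⁻¹.
So P = 0.001529 / 1.266×10⁻⁸ = 120.7 kN.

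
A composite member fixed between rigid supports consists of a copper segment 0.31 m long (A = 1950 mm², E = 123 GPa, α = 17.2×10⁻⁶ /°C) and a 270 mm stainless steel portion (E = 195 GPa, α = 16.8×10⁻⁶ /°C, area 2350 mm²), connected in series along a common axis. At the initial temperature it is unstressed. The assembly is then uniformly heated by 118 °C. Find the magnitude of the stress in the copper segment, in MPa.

σ ≈ 317 MPa (compressive)

With the walls removed the bar would change length by δ_free = Σ αᵢΔT Lᵢ = 17.2×10⁻⁶×118×310 + 16.8×10⁻⁶×118×270 = 1.164 mm.
The rigid supports impose zero overall length change; the single axial force P common to all segments must satisfy P Σ Lᵢ/(AᵢEᵢ) = δ_free.
Σ Lᵢ/(AᵢEᵢ) = 310/(1950×123×10³) + 270/(2350×195×10³) = 1.882×10⁻⁶ mm/N.
Hence P = δ_free / Σ(L/AE) = 1.164/1.882×10⁻⁶ = 618.8 kN (compressive).
σ_{copper} = P / A = 618800 / 1950 = 317.3 MPa.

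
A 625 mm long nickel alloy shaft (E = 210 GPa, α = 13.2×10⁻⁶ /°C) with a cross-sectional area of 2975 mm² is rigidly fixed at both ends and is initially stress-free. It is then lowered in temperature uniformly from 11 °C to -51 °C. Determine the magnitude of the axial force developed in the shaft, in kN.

P ≈ 511 kN (tensile)

With zero net strain, σ = E·αΔT = 210 GPa × 13.2×10⁻⁶ × 62 = 171.9 MPa.
P = AEαΔT = 2975 × 210×10³ × 13.2×10⁻⁶ × 62 = 511.3 kN (tensile).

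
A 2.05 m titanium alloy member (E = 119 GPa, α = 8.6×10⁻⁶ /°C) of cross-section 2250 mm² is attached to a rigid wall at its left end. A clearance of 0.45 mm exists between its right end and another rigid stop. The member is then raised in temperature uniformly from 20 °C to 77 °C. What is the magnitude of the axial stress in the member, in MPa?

Unrestrained expansion: δ_free = αΔT L = 8.6×10⁻⁶ × 57 × 2050 = 1.005 mm.
This exceeds the 0.45 mm gap, so the wall pushes back. The portion of expansion that must be recovered elastically is δ_free − gap = 1.005 − 0.45 = 0.5549 mm.
That suppressed elongation corresponds to σ = E·Δ/L = 119×10³ × 0.5549/2050 = 32.21 MPa.

σ ≈ 32.2 MPa (compressive)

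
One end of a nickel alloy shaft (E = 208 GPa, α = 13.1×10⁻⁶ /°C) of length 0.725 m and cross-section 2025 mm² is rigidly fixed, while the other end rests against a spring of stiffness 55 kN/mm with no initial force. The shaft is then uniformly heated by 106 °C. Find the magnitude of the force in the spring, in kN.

The unrestrained thermal change is αΔT L = 13.1×10⁻⁶ × 106 × 725 = 1.007 mm.
Let P be the compressive force at the spring. The shaft shortens elastically by PL/(AE) and the spring compresses by P/k; together these equal δ_free.
P [ L/(AE) + 1/k ] = δ_free → P [ 725/(2025×208×10³) + 1/(55×10³) ] = 1.007.
P = 1.007 / 1.99×10⁻⁵ = 50580 N.

P ≈ 50.6 kN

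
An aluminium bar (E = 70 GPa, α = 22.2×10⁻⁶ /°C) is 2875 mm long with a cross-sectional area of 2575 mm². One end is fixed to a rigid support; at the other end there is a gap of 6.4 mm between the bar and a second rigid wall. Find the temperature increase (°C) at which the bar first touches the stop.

Contact occurs when the free expansion equals the gap: αΔT L = 6.4 mm.
So ΔT = g/(αL) = 6.4/(22.2×10⁻⁶ × 2875) = 100.3 °C.

ΔT ≈ 100 °C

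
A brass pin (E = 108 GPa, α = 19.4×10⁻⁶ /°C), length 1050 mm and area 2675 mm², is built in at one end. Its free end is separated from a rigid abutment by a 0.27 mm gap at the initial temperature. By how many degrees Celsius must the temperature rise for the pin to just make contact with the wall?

The gap closes when αΔT L = 0.27 mm, since the pin is still unstressed at that instant.
So ΔT = g/(αL) = 0.27/(19.4×10⁻⁶ × 1050) = 13.25 °C.

ΔT ≈ 13.3 °C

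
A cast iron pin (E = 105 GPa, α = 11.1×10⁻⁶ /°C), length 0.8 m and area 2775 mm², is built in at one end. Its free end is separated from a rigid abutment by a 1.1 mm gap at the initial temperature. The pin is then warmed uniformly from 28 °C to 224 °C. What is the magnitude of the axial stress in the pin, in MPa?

Free thermal elongation = αΔT L = 11.1×10⁻⁶ × 196 × 800 = 1.74 mm.
This exceeds the 1.1 mm gap, so the wall pushes back. The portion of expansion that must be recovered elastically is δ_free − gap = 1.74 − 1.1 = 0.6405 mm.
So σ = E(δ_free − g)/L = 105×10³ × 0.6405/800 = 84.06 MPa.

σ ≈ 84.1 MPa (compressive)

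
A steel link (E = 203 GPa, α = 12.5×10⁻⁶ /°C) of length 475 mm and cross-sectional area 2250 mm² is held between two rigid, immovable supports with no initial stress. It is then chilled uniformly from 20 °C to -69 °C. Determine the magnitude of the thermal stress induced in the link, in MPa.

With length fixed, the mechanical strain must cancel the thermal strain αΔT = 12.5×10⁻⁶ × 89 = 1112.5×10⁻⁶.
The stress required to suppress this strain is σ = Eε = 203×10³ × 1112.5×10⁻⁶ = 225.8 MPa, tensile since the link is trying to contract.

σ ≈ 226 MPa (tensile)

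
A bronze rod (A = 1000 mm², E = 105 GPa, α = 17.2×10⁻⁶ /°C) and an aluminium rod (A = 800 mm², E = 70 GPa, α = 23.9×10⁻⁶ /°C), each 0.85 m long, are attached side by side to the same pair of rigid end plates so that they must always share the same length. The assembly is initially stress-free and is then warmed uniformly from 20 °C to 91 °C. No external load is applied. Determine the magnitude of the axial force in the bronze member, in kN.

Both members must finish at the same length. With the larger α, the aluminium tends to over-expand; the plates restrain it, putting the aluminium in compression and the bronze in tension. With no external load the two internal forces are equal and opposite, magnitude P.
Equating the net (thermal + elastic) strains gives |α₁ − α₂|·ΔT = P·[1/(A₁E₁) + 1/(A₂E₂)].
|α₁ − α₂|·ΔT = 6.7×10⁻⁶ × 71 = 0.0004757.
1/(A₁E₁) + 1/(A₂E₂) = 1/(1000×105×10³) + 1/(800×70×10³) = 2.738×10⁻⁸ N⁻¹.
P = 0.0004757 / 2.738×10⁻⁸ = 17370 N = 17.37 kN.

P ≈ 17.4 kN (tensile in the bronze)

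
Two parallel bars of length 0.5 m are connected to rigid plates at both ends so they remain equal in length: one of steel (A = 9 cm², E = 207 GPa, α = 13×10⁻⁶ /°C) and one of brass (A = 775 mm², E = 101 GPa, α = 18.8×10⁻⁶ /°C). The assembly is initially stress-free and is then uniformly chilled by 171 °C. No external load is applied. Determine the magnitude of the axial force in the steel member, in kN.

Equilibrium of a rigid end plate with no external load gives equal and opposite internal forces ±P in the two members. Since α_{brass} > α_{steel}, cooling drives the brass into tension and the steel into compression.
Equating the net (thermal + elastic) strains gives |α₁ − α₂|·ΔT = P·[1/(A₁E₁) + 1/(A₂E₂)].
|α₁ − α₂|·ΔT = 5.8×10⁻⁶ × 171 = 0.0009918.
1/(A₁E₁) + 1/(A₂E₂) = 1/(900×207×10³) + 1/(775×101×10³) = 1.814×10⁻⁸ N⁻¹.
So P = 0.0009918 / 1.814×10⁻⁸ = 54.67 kN.

P ≈ 54.7 kN (compressive in the steel)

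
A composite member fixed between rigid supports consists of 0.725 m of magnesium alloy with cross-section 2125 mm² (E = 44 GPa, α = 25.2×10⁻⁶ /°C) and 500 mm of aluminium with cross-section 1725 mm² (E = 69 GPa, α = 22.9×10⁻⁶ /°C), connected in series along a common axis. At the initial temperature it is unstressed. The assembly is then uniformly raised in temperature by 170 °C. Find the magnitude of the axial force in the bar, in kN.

P ≈ 423 kN (compressive)

Free thermal expansion of the whole bar: Σ αᵢΔT Lᵢ = 25.2×10⁻⁶×170×725 + 22.9×10⁻⁶×170×500 = 5.052 mm.
The rigid supports impose zero overall length change; the single axial force P common to all segments must satisfy P Σ Lᵢ/(AᵢEᵢ) = δ_free.
The series flexibility is Σ Lᵢ/(AᵢEᵢ) = 725/(2125×44×10³) + 500/(1725×69×10³) = 1.195×10⁻⁵ mm/N.
Hence P = δ_free / Σ(L/AE) = 5.052/1.195×10⁻⁵ = 422.6 kN (compressive).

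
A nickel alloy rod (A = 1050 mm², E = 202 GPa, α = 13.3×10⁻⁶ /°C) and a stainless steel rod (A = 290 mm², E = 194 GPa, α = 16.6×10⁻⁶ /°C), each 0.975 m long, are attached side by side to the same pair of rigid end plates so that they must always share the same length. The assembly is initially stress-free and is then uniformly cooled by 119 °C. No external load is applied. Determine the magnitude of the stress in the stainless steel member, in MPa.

Equilibrium of a rigid end plate with no external load gives equal and opposite internal forces ±P in the two members. Since α_{stainless steel} > α_{nickel alloy}, cooling drives the stainless steel into tension and the nickel alloy into compression.
Equating the net (thermal + elastic) strains gives |α₁ − α₂|·ΔT = P·[1/(A₁E₁) + 1/(A₂E₂)].
|α₁ − α₂|·ΔT = 3.3×10⁻⁶ × 119 = 0.0003927.
1/(A₁E₁) + 1/(A₂E₂) = 1/(1050×202×10³) + 1/(290×194×10³) = 2.249×10⁻⁸ N⁻¹.
P = 0.0003927 / 2.249×10⁻⁸ = 17460 N = 17.46 kN.
σ_{stainless steel} = P/A₂ = 17460/290 = 60.21 MPa, tensile.

σ ≈ 60.2 MPa (tensile)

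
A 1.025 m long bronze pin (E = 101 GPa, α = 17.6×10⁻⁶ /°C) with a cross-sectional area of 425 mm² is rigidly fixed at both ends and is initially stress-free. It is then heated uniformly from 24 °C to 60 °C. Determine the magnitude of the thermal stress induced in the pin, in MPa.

σ ≈ 64 MPa (compressive)

Because both ends are immovable the net strain is zero, and the suppressed thermal strain is αΔT = 17.6×10⁻⁶ × 36 = 633.6×10⁻⁶.
Hence σ = E·αΔT = 101×10³ × 633.6×10⁻⁶ = 63.99 MPa, compressive.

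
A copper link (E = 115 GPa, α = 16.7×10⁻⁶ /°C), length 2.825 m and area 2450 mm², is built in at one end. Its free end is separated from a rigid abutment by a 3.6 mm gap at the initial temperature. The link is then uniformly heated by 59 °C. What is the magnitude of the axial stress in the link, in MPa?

Unrestrained expansion: δ_free = αΔT L = 16.7×10⁻⁶ × 59 × 2825 = 2.783 mm.
This is smaller than the 3.6 mm clearance, so the link expands freely without reaching the stop — the stress is zero.

σ ≈ 0 MPa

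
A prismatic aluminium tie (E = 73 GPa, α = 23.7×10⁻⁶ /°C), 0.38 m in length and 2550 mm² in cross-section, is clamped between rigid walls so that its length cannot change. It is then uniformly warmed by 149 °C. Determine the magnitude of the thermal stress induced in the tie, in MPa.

The supports are rigid, so the total axial strain is zero. The restrained thermal strain is ε = αΔT = 23.7×10⁻⁶ × 149 = 3531.3×10⁻⁶.
The stress required to suppress this strain is σ = Eε = 73×10³ × 3531.3×10⁻⁶ = 257.8 MPa, compressive since the tie is trying to expand.

σ ≈ 258 MPa (compressive)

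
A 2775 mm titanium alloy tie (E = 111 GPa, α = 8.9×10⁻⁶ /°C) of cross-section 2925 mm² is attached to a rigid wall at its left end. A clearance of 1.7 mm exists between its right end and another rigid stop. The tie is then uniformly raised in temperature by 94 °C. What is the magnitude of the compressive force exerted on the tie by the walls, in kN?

If the wall were absent the tie would grow by αΔT L = 8.9×10⁻⁶ × 94 × 2775 = 2.322 mm.
This exceeds the 1.7 mm gap, so the wall pushes back. The portion of expansion that must be recovered elastically is δ_free − gap = 2.322 − 1.7 = 0.6216 mm.
Compatibility: PL/(AE) = 0.6216 mm, so σ = P/A = E × (0.6216/2775) = 24.86 MPa.
Force on the wall = σA = 24.86 × 2925 mm² = 72.72 kN.

P ≈ 72.7 kN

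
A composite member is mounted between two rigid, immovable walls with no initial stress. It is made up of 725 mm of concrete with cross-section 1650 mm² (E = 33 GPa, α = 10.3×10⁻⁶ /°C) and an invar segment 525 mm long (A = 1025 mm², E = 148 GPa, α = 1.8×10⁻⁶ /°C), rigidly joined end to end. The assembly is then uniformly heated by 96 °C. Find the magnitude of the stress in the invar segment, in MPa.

σ ≈ 47 MPa (compressive)

With the walls removed the bar would change length by δ_free = Σ αᵢΔT Lᵢ = 10.3×10⁻⁶×96×725 + 1.8×10⁻⁶×96×525 = 0.8076 mm.
The rigid supports impose zero overall length change; the single axial force P common to all segments must satisfy P Σ Lᵢ/(AᵢEᵢ) = δ_free.
The series flexibility is Σ Lᵢ/(AᵢEᵢ) = 725/(1650×33×10³) + 525/(1025×148×10³) = 1.678×10⁻⁵ mm/N.
Hence P = δ_free / Σ(L/AE) = 0.8076/1.678×10⁻⁵ = 48.14 kN (compressive).
σ_{invar} = P / A = 48140 / 1025 = 46.97 MPa.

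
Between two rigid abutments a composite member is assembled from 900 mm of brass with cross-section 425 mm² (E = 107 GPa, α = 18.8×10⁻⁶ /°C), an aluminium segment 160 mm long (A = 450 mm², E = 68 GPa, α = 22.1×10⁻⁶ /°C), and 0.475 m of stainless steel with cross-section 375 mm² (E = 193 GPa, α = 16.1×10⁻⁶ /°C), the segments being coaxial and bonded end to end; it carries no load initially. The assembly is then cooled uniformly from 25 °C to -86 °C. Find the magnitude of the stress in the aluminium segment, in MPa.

σ ≈ 219 MPa (tensile)

Free thermal contraction of the whole bar: Σ αᵢΔT Lᵢ = 18.8×10⁻⁶×111×900 + 22.1×10⁻⁶×111×160 + 16.1×10⁻⁶×111×475 = 3.119 mm.
The rigid supports impose zero overall length change; the single axial force P common to all segments must satisfy P Σ Lᵢ/(AᵢEᵢ) = δ_free.
Σ Lᵢ/(AᵢEᵢ) = 900/(425×107×10³) + 160/(450×68×10³) + 475/(375×193×10³) = 3.158×10⁻⁵ mm/N.
So P = 3.119 / 3.158×10⁻⁵ = 98.77 kN, tensile.
σ_{aluminium} = P / A = 98770 / 450 = 219.5 MPa.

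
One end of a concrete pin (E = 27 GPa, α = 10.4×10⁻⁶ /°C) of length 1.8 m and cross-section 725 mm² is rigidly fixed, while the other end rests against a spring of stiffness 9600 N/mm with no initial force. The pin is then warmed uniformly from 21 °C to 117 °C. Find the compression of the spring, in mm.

If the spring were absent the pin would lengthen by αΔT L = 10.4×10⁻⁶ × 96 × 1800 = 1.797 mm.
With a force P in the spring, the elastic change of the pin is PL/(AE) and that of the spring is P/k; compatibility requires their sum to equal δ_free.
P [ L/(AE) + 1/k ] = δ_free → P [ 1800/(725×27×10³) + 1/(9600) ] = 1.797.
P = 1.797 / 0.0001961 = 9163 N.
Spring compression = P/k = 9163/(9600) = 0.9545 mm.

δ ≈ 0.955 mm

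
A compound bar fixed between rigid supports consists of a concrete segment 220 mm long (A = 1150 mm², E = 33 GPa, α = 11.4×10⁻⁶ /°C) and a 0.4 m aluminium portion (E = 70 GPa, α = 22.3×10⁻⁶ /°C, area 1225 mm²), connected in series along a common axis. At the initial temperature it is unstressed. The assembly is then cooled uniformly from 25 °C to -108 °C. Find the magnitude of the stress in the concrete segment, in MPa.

Free thermal contraction of the whole bar: Σ αᵢΔT Lᵢ = 11.4×10⁻⁶×133×220 + 22.3×10⁻⁶×133×400 = 1.52 mm.
Since the ends are fixed, an axial force P builds up, equal in every segment, with P · Σ Lᵢ/(AᵢEᵢ) = δ_free.
The series flexibility is Σ Lᵢ/(AᵢEᵢ) = 220/(1150×33×10³) + 400/(1225×70×10³) = 1.046×10⁻⁵ mm/N.
Hence P = δ_free / Σ(L/AE) = 1.52/1.046×10⁻⁵ = 145.3 kN (tensile).
σ_{concrete} = P / A = 145300 / 1150 = 126.3 MPa.

σ ≈ 126 MPa (tensile)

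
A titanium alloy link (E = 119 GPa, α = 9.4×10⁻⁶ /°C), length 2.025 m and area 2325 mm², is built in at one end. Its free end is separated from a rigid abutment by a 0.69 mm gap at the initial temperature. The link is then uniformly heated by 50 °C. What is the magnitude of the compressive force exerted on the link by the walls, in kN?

P ≈ 35.8 kN

Unrestrained expansion: δ_free = αΔT L = 9.4×10⁻⁶ × 50 × 2025 = 0.9517 mm.
The gap closes (δ_free > 0.69 mm) and the wall then resists a further 0.9517 − 0.69 = 0.2618 mm of expansion.
So σ = E(δ_free − g)/L = 119×10³ × 0.2618/2025 = 15.38 MPa.
Force on the wall = σA = 15.38 × 2325 mm² = 35.76 kN.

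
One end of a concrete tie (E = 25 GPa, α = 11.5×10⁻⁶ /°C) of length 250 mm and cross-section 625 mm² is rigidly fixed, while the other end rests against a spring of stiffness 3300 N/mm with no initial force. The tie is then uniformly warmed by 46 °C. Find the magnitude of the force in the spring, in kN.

The unrestrained thermal change is αΔT L = 11.5×10⁻⁶ × 46 × 250 = 0.1322 mm.
Let P be the compressive force at the spring. The tie shortens elastically by PL/(AE) and the spring compresses by P/k; together these equal δ_free.
So P = δ_free / [L/(AE) + 1/k] = 0.1322 / [ 250/(625×25×10³) + 1/(3300) ].
P = 0.1322 / 0.000319 = 414.5 N.

P ≈ 0.415 kN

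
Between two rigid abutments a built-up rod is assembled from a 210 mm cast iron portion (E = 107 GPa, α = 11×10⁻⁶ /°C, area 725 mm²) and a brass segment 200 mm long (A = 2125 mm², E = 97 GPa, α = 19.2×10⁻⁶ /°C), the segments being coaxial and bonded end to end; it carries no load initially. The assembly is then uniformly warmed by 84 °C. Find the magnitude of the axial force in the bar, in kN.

Free thermal expansion of the whole bar: Σ αᵢΔT Lᵢ = 11×10⁻⁶×84×210 + 19.2×10⁻⁶×84×200 = 0.5166 mm.
The rigid supports impose zero overall length change; the single axial force P common to all segments must satisfy P Σ Lᵢ/(AᵢEᵢ) = δ_free.
The series flexibility is Σ Lᵢ/(AᵢEᵢ) = 210/(725×107×10³) + 200/(2125×97×10³) = 3.677×10⁻⁶ mm/N.
P = 0.5166 / 3.677×10⁻⁶ = 140500 N = 140.5 kN, compressive.

P ≈ 140 kN (compressive)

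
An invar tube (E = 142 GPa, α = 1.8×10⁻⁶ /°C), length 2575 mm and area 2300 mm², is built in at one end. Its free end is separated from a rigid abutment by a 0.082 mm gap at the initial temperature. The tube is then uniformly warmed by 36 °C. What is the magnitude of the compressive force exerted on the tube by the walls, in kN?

P ≈ 10.8 kN

Free thermal elongation = αΔT L = 1.8×10⁻⁶ × 36 × 2575 = 0.1669 mm.
The gap closes (δ_free > 0.082 mm) and the wall then resists a further 0.1669 − 0.082 = 0.08486 mm of expansion.
That suppressed elongation corresponds to σ = E·Δ/L = 142×10³ × 0.08486/2575 = 4.68 MPa.
P = σA = 4.68 × 2300 = 10.76 kN.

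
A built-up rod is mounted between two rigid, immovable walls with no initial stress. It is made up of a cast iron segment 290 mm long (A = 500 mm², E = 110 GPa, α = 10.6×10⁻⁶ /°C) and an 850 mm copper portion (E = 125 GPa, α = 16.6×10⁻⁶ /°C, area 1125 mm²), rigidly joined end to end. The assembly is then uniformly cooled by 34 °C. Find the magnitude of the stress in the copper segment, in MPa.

σ ≈ 45.9 MPa (tensile)

With the walls removed the bar would change length by δ_free = Σ αᵢΔT Lᵢ = 10.6×10⁻⁶×34×290 + 16.6×10⁻⁶×34×850 = 0.5843 mm.
The walls prevent any net length change, so an axial force P (same in every segment) develops. Compatibility: P · Σ Lᵢ/(AᵢEᵢ) = δ_free.
Σ Lᵢ/(AᵢEᵢ) = 290/(500×110×10³) + 850/(1125×125×10³) = 1.132×10⁻⁵ mm/N.
P = 0.5843 / 1.132×10⁻⁵ = 51630 N = 51.63 kN, tensile.
σ_{copper} = P / A = 51630 / 1125 = 45.89 MPa.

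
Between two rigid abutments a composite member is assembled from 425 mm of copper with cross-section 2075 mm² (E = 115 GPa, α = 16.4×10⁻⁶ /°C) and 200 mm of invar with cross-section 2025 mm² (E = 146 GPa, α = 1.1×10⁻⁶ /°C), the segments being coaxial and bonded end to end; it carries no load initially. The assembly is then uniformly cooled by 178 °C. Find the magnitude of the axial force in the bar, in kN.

If the supports were absent, the total length change would be Σ αᵢΔT Lᵢ = 16.4×10⁻⁶×178×425 + 1.1×10⁻⁶×178×200 = 1.28 mm.
The walls prevent any net length change, so an axial force P (same in every segment) develops. Compatibility: P · Σ Lᵢ/(AᵢEᵢ) = δ_free.
The series flexibility is Σ Lᵢ/(AᵢEᵢ) = 425/(2075×115×10³) + 200/(2025×146×10³) = 2.458×10⁻⁶ mm/N.
So P = 1.28 / 2.458×10⁻⁶ = 520.8 kN, tensile.

P ≈ 521 kN (tensile)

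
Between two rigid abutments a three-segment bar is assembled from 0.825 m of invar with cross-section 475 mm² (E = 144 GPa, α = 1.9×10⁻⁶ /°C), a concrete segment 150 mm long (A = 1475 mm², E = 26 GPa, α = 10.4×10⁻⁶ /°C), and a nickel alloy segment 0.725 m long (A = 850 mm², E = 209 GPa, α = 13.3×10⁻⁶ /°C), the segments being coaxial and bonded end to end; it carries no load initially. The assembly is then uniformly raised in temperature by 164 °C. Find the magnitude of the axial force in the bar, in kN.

P ≈ 104 kN (compressive)

With the walls removed the bar would change length by δ_free = Σ αᵢΔT Lᵢ = 1.9×10⁻⁶×164×825 + 10.4×10⁻⁶×164×150 + 13.3×10⁻⁶×164×725 = 2.094 mm.
The walls prevent any net length change, so an axial force P (same in every segment) develops. Compatibility: P · Σ Lᵢ/(AᵢEᵢ) = δ_free.
The series flexibility is Σ Lᵢ/(AᵢEᵢ) = 825/(475×144×10³) + 150/(1475×26×10³) + 725/(850×209×10³) = 2.005×10⁻⁵ mm/N.
P = 2.094 / 2.005×10⁻⁵ = 104400 N = 104.4 kN, compressive.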